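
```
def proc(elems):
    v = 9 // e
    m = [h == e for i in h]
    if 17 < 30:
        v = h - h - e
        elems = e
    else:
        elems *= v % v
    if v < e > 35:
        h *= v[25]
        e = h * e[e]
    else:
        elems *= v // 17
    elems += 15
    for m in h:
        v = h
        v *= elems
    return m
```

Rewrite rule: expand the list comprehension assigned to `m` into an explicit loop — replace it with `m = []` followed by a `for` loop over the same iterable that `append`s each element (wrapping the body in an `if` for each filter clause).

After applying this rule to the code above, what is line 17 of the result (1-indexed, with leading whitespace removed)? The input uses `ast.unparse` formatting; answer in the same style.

Transformed code:
def proc(elems):
    v = 9 // e
    m = []
    for i in h:
        m.append(h == e)
    if 17 < 30:
        v = h - h - e
        elems = e
    else:
        elems *= v % v
    if v < e > 35:
        h *= v[25]
        e = h * e[e]
    else:
        elems *= v // 17
    elems += 15
    for m in h:
        v = h
        v *= elems
    return m

for m in h:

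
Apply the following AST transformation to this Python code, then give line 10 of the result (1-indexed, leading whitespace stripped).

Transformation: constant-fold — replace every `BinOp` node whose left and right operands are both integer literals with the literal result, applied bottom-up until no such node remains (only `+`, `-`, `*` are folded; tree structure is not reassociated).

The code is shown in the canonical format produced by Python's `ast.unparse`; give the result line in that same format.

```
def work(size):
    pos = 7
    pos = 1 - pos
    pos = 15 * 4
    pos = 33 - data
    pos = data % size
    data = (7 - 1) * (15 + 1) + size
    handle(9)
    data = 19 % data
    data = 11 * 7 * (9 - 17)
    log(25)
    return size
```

Transformed code:
def work(size):
    pos = 7
    pos = 1 - pos
    pos = 60
    pos = 33 - data
    pos = data % size
    data = 96 + size
    handle(9)
    data = 19 % data
    data = -616
    log(25)
    return size

data = -616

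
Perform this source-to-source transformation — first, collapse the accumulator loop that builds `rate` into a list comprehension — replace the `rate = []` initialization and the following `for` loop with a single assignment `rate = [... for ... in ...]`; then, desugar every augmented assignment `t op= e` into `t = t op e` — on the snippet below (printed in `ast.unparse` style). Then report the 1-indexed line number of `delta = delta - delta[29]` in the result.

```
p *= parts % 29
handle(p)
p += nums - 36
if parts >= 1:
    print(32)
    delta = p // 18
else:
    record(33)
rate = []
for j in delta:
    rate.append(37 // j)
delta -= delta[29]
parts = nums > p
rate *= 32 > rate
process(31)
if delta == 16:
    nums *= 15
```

10

Transformed code:
p = p * (parts % 29)
handle(p)
p = p + (nums - 36)
if parts >= 1:
    print(32)
    delta = p // 18
else:
    record(33)
rate = [37 // j for j in delta]
delta = delta - delta[29]
parts = nums > p
rate = rate * (32 > rate)
process(31)
if delta == 16:
    nums = nums * 15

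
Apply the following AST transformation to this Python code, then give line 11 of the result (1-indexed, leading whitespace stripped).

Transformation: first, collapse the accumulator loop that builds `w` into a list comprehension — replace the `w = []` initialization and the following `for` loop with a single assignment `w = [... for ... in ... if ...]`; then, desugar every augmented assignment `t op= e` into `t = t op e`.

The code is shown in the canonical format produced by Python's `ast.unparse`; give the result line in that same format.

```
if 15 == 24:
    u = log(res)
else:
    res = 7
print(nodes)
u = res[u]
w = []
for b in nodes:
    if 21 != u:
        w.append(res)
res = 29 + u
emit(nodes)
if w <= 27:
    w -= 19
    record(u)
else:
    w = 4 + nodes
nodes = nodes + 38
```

Transformed code:
if 15 == 24:
    u = log(res)
else:
    res = 7
print(nodes)
u = res[u]
w = [res for b in nodes if 21 != u]
res = 29 + u
emit(nodes)
if w <= 27:
    w = w - 19
    record(u)
else:
    w = 4 + nodes
nodes = nodes + 38

w = w - 19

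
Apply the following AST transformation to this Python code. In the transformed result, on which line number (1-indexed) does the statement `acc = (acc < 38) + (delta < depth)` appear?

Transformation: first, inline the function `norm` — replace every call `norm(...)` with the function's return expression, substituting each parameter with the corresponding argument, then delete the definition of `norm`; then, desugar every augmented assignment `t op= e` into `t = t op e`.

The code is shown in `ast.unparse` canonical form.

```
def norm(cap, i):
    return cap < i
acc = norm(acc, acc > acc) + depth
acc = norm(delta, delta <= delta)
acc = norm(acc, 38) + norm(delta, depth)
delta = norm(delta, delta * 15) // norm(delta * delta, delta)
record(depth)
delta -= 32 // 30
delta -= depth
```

Transformed code:
acc = (acc < (acc > acc)) + depth
acc = delta < (delta <= delta)
acc = (acc < 38) + (delta < depth)
delta = (delta < delta * 15) // (delta * delta < delta)
record(depth)
delta = delta - 32 // 30
delta = delta - depth

3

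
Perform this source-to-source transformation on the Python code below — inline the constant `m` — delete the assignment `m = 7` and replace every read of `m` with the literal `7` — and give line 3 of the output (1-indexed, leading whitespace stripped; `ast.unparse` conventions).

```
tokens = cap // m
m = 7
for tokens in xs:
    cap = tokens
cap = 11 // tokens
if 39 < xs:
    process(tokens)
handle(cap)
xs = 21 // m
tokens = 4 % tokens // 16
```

Transformed code:
tokens = cap // 7
for tokens in xs:
    cap = tokens
cap = 11 // tokens
if 39 < xs:
    process(tokens)
handle(cap)
xs = 21 // 7
tokens = 4 % tokens // 16

cap = tokens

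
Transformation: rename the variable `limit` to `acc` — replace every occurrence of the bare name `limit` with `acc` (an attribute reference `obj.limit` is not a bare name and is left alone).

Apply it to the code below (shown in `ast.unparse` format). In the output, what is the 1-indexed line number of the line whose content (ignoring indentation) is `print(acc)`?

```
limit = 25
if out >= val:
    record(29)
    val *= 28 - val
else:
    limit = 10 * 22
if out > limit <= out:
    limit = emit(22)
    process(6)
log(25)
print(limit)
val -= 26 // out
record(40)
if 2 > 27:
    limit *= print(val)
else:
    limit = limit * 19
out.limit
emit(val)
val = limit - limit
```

11

Transformed code:
acc = 25
if out >= val:
    record(29)
    val *= 28 - val
else:
    acc = 10 * 22
if out > acc <= out:
    acc = emit(22)
    process(6)
log(25)
print(acc)
val -= 26 // out
record(40)
if 2 > 27:
    acc *= print(val)
else:
    acc = acc * 19
out.limit
emit(val)
val = acc - acc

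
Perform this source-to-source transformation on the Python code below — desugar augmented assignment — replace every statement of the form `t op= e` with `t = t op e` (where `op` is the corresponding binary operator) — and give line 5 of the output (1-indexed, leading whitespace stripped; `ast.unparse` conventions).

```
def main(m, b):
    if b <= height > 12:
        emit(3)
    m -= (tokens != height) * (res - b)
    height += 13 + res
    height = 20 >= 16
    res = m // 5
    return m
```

height = height + (13 + res)

Transformed code:
def main(m, b):
    if b <= height > 12:
        emit(3)
    m = m - (tokens != height) * (res - b)
    height = height + (13 + res)
    height = 20 >= 16
    res = m // 5
    return m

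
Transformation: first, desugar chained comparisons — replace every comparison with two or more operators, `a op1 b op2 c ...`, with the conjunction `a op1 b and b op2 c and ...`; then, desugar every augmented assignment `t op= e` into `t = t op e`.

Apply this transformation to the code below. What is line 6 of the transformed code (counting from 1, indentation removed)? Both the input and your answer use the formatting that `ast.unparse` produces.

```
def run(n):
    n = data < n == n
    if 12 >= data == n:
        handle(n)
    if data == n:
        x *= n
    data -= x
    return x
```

Transformed code:
def run(n):
    n = data < n and n == n
    if 12 >= data and data == n:
        handle(n)
    if data == n:
        x = x * n
    data = data - x
    return x

x = x * n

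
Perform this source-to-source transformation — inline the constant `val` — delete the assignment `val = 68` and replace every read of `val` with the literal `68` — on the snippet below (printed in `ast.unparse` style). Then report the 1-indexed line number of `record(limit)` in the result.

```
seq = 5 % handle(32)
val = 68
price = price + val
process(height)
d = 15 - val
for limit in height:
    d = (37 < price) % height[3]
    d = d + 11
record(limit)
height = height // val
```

8

Transformed code:
seq = 5 % handle(32)
price = price + 68
process(height)
d = 15 - 68
for limit in height:
    d = (37 < price) % height[3]
    d = d + 11
record(limit)
height = height // 68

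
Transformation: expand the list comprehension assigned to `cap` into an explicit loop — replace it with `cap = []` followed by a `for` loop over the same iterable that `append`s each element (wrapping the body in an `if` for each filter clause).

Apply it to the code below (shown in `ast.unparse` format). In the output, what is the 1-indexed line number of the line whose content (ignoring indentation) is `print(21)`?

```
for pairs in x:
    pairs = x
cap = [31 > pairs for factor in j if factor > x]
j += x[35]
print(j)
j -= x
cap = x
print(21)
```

11

Transformed code:
for pairs in x:
    pairs = x
cap = []
for factor in j:
    if factor > x:
        cap.append(31 > pairs)
j += x[35]
print(j)
j -= x
cap = x
print(21)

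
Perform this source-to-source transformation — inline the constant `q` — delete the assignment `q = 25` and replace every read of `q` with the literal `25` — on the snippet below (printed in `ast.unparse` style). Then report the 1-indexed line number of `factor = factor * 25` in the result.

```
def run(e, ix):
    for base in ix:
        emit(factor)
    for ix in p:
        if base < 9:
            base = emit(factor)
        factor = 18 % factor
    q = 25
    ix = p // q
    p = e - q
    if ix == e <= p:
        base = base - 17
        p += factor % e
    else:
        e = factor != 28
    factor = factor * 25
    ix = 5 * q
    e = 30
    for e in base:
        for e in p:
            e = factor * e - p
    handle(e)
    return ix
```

Transformed code:
def run(e, ix):
    for base in ix:
        emit(factor)
    for ix in p:
        if base < 9:
            base = emit(factor)
        factor = 18 % factor
    ix = p // 25
    p = e - 25
    if ix == e <= p:
        base = base - 17
        p += factor % e
    else:
        e = factor != 28
    factor = factor * 25
    ix = 5 * 25
    e = 30
    for e in base:
        for e in p:
            e = factor * e - p
    handle(e)
    return ix

15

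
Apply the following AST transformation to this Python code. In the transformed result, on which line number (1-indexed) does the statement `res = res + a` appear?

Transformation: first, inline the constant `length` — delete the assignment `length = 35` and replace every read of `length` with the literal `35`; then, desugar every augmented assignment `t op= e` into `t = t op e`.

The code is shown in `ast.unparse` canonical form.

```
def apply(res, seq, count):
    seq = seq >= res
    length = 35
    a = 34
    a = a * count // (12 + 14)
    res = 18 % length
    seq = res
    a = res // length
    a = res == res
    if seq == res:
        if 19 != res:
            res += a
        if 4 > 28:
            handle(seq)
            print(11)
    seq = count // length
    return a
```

Transformed code:
def apply(res, seq, count):
    seq = seq >= res
    a = 34
    a = a * count // (12 + 14)
    res = 18 % 35
    seq = res
    a = res // 35
    a = res == res
    if seq == res:
        if 19 != res:
            res = res + a
        if 4 > 28:
            handle(seq)
            print(11)
    seq = count // 35
    return a

11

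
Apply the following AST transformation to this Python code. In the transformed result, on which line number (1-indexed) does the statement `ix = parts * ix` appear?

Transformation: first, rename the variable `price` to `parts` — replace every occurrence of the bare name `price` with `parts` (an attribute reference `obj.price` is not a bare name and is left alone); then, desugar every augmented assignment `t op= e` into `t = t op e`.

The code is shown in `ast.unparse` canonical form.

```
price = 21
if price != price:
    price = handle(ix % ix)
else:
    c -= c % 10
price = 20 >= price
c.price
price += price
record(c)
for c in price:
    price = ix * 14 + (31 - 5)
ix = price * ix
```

Transformed code:
parts = 21
if parts != parts:
    parts = handle(ix % ix)
else:
    c = c - c % 10
parts = 20 >= parts
c.price
parts = parts + parts
record(c)
for c in parts:
    parts = ix * 14 + (31 - 5)
ix = parts * ix

12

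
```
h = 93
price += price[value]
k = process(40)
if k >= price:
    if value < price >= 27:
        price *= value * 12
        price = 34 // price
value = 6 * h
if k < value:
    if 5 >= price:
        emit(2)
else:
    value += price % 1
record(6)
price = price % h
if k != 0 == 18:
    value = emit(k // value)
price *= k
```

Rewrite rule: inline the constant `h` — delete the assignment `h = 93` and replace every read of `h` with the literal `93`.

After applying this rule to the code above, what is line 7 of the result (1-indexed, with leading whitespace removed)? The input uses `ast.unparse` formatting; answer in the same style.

Transformed code:
price += price[value]
k = process(40)
if k >= price:
    if value < price >= 27:
        price *= value * 12
        price = 34 // price
value = 6 * 93
if k < value:
    if 5 >= price:
        emit(2)
else:
    value += price % 1
record(6)
price = price % 93
if k != 0 == 18:
    value = emit(k // value)
price *= k

value = 6 * 93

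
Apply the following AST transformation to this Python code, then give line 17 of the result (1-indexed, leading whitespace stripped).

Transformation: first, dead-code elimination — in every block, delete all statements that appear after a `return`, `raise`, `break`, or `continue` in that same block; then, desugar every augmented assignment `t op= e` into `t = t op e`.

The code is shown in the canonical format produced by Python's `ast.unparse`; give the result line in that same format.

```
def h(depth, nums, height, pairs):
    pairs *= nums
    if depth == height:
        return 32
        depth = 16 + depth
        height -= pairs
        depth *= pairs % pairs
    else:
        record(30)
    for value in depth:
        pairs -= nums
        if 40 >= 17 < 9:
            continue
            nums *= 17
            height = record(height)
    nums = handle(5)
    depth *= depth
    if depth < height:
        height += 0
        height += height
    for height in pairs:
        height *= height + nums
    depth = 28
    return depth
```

Transformed code:
def h(depth, nums, height, pairs):
    pairs = pairs * nums
    if depth == height:
        return 32
    else:
        record(30)
    for value in depth:
        pairs = pairs - nums
        if 40 >= 17 < 9:
            continue
    nums = handle(5)
    depth = depth * depth
    if depth < height:
        height = height + 0
        height = height + height
    for height in pairs:
        height = height * (height + nums)
    depth = 28
    return depth

height = height * (height + nums)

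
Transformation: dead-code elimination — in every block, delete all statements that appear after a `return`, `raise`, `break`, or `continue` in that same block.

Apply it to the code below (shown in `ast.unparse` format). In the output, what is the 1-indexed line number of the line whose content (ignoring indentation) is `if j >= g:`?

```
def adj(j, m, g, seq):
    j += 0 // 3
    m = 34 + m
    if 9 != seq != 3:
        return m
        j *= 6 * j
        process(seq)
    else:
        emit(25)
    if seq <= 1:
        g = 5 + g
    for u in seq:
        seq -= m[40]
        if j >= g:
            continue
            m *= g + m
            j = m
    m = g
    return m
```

12

Transformed code:
def adj(j, m, g, seq):
    j += 0 // 3
    m = 34 + m
    if 9 != seq != 3:
        return m
    else:
        emit(25)
    if seq <= 1:
        g = 5 + g
    for u in seq:
        seq -= m[40]
        if j >= g:
            continue
    m = g
    return m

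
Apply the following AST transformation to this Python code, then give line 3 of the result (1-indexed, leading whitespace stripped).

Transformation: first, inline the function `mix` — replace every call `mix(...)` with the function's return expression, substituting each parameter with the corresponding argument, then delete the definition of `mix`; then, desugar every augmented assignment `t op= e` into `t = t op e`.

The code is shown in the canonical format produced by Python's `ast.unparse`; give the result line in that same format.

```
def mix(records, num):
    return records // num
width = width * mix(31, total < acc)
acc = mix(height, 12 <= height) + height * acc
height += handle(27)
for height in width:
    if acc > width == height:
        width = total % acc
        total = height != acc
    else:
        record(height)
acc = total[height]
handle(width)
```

height = height + handle(27)

Transformed code:
width = width * (31 // (total < acc))
acc = height // (12 <= height) + height * acc
height = height + handle(27)
for height in width:
    if acc > width == height:
        width = total % acc
        total = height != acc
    else:
        record(height)
acc = total[height]
handle(width)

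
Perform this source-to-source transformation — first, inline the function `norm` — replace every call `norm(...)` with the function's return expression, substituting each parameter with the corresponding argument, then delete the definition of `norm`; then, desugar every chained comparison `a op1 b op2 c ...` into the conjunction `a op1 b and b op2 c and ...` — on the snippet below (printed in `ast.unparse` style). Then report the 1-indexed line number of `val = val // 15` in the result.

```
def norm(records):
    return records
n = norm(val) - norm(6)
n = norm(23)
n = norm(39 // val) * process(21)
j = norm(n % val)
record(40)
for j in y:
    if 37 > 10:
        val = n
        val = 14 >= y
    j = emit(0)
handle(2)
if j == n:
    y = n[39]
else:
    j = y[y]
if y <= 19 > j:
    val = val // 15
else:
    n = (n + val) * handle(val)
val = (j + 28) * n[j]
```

Transformed code:
n = val - 6
n = 23
n = 39 // val * process(21)
j = n % val
record(40)
for j in y:
    if 37 > 10:
        val = n
        val = 14 >= y
    j = emit(0)
handle(2)
if j == n:
    y = n[39]
else:
    j = y[y]
if y <= 19 and 19 > j:
    val = val // 15
else:
    n = (n + val) * handle(val)
val = (j + 28) * n[j]

17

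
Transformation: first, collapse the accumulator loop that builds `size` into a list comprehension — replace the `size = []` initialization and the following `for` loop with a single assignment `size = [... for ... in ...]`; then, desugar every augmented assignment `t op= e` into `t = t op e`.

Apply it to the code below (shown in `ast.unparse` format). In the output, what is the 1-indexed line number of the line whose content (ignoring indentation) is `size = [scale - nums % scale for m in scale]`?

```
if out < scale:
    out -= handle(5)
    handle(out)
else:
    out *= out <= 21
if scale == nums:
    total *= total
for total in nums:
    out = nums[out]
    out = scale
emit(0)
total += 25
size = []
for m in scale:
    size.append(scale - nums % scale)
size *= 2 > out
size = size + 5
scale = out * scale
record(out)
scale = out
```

Transformed code:
if out < scale:
    out = out - handle(5)
    handle(out)
else:
    out = out * (out <= 21)
if scale == nums:
    total = total * total
for total in nums:
    out = nums[out]
    out = scale
emit(0)
total = total + 25
size = [scale - nums % scale for m in scale]
size = size * (2 > out)
size = size + 5
scale = out * scale
record(out)
scale = out

13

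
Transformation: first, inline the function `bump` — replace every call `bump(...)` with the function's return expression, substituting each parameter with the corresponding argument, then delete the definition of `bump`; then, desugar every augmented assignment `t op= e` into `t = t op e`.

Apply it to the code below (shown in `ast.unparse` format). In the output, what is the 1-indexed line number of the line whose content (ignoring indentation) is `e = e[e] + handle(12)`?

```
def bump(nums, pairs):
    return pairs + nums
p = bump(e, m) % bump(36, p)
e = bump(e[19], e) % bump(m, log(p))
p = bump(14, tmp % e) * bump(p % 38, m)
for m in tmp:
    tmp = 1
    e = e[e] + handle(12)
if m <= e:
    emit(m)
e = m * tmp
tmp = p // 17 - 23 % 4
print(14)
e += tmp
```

6

Transformed code:
p = (m + e) % (p + 36)
e = (e + e[19]) % (log(p) + m)
p = (tmp % e + 14) * (m + p % 38)
for m in tmp:
    tmp = 1
    e = e[e] + handle(12)
if m <= e:
    emit(m)
e = m * tmp
tmp = p // 17 - 23 % 4
print(14)
e = e + tmp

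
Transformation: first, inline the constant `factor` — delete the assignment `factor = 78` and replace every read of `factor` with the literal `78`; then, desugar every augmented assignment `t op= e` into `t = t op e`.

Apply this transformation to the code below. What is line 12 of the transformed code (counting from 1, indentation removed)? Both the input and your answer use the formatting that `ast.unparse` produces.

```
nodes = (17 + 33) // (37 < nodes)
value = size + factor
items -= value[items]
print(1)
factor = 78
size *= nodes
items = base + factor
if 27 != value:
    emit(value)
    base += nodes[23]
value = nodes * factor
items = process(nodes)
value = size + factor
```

Transformed code:
nodes = (17 + 33) // (37 < nodes)
value = size + 78
items = items - value[items]
print(1)
size = size * nodes
items = base + 78
if 27 != value:
    emit(value)
    base = base + nodes[23]
value = nodes * 78
items = process(nodes)
value = size + 78

value = size + 78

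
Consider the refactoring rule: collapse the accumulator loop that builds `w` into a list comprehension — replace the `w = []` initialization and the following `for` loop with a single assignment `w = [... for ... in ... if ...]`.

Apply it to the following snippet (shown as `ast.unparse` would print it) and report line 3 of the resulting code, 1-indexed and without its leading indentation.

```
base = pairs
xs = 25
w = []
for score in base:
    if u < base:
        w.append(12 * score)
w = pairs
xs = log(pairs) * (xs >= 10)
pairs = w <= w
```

w = [12 * score for score in base if u < base]

Transformed code:
base = pairs
xs = 25
w = [12 * score for score in base if u < base]
w = pairs
xs = log(pairs) * (xs >= 10)
pairs = w <= w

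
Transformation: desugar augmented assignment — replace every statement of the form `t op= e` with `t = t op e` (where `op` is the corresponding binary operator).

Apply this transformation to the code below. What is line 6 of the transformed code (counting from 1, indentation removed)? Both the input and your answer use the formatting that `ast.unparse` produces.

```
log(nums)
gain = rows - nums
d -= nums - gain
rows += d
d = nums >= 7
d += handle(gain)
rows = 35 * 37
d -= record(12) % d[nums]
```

d = d + handle(gain)

Transformed code:
log(nums)
gain = rows - nums
d = d - (nums - gain)
rows = rows + d
d = nums >= 7
d = d + handle(gain)
rows = 35 * 37
d = d - record(12) % d[nums]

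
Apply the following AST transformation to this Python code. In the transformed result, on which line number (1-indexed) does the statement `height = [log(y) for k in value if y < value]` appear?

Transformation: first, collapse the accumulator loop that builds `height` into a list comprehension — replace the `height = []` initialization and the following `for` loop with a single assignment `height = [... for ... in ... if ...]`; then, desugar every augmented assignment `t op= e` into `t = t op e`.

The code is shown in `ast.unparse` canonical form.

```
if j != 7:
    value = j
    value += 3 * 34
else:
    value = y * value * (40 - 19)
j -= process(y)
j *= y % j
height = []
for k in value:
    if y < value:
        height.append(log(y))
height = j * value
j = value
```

Transformed code:
if j != 7:
    value = j
    value = value + 3 * 34
else:
    value = y * value * (40 - 19)
j = j - process(y)
j = j * (y % j)
height = [log(y) for k in value if y < value]
height = j * value
j = value

8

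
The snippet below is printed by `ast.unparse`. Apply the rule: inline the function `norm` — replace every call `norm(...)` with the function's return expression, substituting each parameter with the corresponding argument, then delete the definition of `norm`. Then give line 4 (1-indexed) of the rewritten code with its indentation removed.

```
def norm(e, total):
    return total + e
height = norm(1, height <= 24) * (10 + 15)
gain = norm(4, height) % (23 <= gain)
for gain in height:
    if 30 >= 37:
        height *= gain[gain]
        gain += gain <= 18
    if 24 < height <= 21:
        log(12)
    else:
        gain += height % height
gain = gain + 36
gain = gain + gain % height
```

Transformed code:
height = ((height <= 24) + 1) * (10 + 15)
gain = (height + 4) % (23 <= gain)
for gain in height:
    if 30 >= 37:
        height *= gain[gain]
        gain += gain <= 18
    if 24 < height <= 21:
        log(12)
    else:
        gain += height % height
gain = gain + 36
gain = gain + gain % height

if 30 >= 37:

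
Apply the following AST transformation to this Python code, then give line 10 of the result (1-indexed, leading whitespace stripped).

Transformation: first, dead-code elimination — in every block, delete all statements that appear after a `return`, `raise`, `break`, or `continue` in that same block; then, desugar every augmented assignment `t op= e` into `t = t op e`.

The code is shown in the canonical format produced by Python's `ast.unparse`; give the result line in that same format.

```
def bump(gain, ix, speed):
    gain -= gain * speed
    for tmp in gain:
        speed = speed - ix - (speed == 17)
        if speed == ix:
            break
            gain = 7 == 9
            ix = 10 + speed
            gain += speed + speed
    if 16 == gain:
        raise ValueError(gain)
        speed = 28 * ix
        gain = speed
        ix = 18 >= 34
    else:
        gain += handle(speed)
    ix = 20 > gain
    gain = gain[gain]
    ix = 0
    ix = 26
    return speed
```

Transformed code:
def bump(gain, ix, speed):
    gain = gain - gain * speed
    for tmp in gain:
        speed = speed - ix - (speed == 17)
        if speed == ix:
            break
    if 16 == gain:
        raise ValueError(gain)
    else:
        gain = gain + handle(speed)
    ix = 20 > gain
    gain = gain[gain]
    ix = 0
    ix = 26
    return speed

gain = gain + handle(speed)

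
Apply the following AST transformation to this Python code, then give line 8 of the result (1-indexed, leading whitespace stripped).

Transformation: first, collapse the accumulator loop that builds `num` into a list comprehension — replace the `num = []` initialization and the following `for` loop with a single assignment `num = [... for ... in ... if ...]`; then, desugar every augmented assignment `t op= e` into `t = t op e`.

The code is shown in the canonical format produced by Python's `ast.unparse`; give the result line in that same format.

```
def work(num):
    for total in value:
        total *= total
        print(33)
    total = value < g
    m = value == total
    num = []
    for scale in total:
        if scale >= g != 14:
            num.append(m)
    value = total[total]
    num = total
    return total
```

Transformed code:
def work(num):
    for total in value:
        total = total * total
        print(33)
    total = value < g
    m = value == total
    num = [m for scale in total if scale >= g != 14]
    value = total[total]
    num = total
    return total

value = total[total]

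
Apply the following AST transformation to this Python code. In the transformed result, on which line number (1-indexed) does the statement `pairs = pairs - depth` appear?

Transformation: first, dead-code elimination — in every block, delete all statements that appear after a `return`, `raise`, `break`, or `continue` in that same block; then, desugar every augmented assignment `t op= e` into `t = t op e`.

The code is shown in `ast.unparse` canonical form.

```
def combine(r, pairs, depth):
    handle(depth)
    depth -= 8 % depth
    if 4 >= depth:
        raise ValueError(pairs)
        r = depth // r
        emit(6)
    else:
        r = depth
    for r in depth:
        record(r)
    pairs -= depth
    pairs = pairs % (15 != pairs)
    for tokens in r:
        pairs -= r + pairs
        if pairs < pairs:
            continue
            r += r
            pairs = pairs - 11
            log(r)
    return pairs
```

Transformed code:
def combine(r, pairs, depth):
    handle(depth)
    depth = depth - 8 % depth
    if 4 >= depth:
        raise ValueError(pairs)
    else:
        r = depth
    for r in depth:
        record(r)
    pairs = pairs - depth
    pairs = pairs % (15 != pairs)
    for tokens in r:
        pairs = pairs - (r + pairs)
        if pairs < pairs:
            continue
    return pairs

10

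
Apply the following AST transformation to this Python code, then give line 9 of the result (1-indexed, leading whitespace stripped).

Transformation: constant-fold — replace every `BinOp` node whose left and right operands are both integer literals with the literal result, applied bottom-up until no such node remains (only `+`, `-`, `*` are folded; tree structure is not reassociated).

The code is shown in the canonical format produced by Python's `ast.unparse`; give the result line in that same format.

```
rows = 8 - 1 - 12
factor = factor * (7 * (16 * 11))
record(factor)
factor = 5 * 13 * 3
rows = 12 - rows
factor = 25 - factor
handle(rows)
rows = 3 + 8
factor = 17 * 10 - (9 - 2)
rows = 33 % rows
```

Transformed code:
rows = -5
factor = factor * 1232
record(factor)
factor = 195
rows = 12 - rows
factor = 25 - factor
handle(rows)
rows = 11
factor = 163
rows = 33 % rows

factor = 163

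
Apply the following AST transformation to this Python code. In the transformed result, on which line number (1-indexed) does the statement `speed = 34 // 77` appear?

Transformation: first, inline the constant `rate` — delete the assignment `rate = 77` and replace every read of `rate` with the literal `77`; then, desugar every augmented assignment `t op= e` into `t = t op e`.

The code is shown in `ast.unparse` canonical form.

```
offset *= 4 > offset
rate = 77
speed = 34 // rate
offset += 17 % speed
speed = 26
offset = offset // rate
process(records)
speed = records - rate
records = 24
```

Transformed code:
offset = offset * (4 > offset)
speed = 34 // 77
offset = offset + 17 % speed
speed = 26
offset = offset // 77
process(records)
speed = records - 77
records = 24

2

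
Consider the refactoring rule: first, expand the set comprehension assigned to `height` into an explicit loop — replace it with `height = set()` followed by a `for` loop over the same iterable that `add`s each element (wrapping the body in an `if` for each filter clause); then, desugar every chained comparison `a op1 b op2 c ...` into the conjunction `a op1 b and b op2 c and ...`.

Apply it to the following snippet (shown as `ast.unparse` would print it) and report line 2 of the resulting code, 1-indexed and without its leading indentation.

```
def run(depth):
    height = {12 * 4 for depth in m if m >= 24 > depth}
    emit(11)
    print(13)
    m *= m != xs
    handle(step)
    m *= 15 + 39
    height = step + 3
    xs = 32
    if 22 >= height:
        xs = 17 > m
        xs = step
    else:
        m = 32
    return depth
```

height = set()

Transformed code:
def run(depth):
    height = set()
    for depth in m:
        if m >= 24 and 24 > depth:
            height.add(12 * 4)
    emit(11)
    print(13)
    m *= m != xs
    handle(step)
    m *= 15 + 39
    height = step + 3
    xs = 32
    if 22 >= height:
        xs = 17 > m
        xs = step
    else:
        m = 32
    return depth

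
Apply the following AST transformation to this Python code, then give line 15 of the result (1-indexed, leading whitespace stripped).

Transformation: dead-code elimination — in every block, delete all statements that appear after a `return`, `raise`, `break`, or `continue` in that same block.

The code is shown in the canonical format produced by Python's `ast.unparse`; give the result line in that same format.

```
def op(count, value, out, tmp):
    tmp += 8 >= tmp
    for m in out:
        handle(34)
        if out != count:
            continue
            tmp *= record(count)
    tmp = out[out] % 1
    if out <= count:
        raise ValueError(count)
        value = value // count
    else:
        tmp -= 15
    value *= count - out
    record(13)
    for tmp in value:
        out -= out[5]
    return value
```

Transformed code:
def op(count, value, out, tmp):
    tmp += 8 >= tmp
    for m in out:
        handle(34)
        if out != count:
            continue
    tmp = out[out] % 1
    if out <= count:
        raise ValueError(count)
    else:
        tmp -= 15
    value *= count - out
    record(13)
    for tmp in value:
        out -= out[5]
    return value

out -= out[5]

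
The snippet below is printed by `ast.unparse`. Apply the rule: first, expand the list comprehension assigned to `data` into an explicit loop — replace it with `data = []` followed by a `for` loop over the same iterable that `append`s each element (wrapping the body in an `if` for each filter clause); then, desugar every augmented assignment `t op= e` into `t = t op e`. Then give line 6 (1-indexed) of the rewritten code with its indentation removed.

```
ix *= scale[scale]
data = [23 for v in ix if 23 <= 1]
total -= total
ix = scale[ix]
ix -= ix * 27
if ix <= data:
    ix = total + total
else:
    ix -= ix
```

Transformed code:
ix = ix * scale[scale]
data = []
for v in ix:
    if 23 <= 1:
        data.append(23)
total = total - total
ix = scale[ix]
ix = ix - ix * 27
if ix <= data:
    ix = total + total
else:
    ix = ix - ix

total = total - total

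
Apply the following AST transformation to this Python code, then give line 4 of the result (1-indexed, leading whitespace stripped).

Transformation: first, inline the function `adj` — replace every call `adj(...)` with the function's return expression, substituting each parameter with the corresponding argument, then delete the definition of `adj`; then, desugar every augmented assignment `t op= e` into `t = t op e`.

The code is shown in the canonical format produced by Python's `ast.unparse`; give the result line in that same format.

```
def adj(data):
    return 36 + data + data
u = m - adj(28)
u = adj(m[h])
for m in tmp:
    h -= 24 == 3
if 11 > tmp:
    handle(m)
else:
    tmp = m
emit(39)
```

Transformed code:
u = m - (36 + 28 + 28)
u = 36 + m[h] + m[h]
for m in tmp:
    h = h - (24 == 3)
if 11 > tmp:
    handle(m)
else:
    tmp = m
emit(39)

h = h - (24 == 3)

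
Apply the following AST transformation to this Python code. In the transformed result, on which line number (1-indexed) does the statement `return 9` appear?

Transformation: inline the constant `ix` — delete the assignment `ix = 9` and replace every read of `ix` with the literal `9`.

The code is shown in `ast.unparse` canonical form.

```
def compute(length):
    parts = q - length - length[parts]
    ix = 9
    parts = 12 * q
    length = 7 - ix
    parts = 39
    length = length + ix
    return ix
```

Transformed code:
def compute(length):
    parts = q - length - length[parts]
    parts = 12 * q
    length = 7 - 9
    parts = 39
    length = length + 9
    return 9

7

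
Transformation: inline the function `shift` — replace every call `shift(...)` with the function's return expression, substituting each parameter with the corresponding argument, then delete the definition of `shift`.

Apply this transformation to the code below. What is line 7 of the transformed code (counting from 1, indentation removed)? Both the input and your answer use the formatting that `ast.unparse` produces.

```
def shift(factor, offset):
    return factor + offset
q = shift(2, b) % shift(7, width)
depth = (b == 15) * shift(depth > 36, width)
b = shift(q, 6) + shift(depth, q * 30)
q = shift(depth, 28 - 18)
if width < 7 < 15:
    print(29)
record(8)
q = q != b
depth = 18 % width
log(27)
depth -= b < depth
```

Transformed code:
q = (2 + b) % (7 + width)
depth = (b == 15) * ((depth > 36) + width)
b = q + 6 + (depth + q * 30)
q = depth + (28 - 18)
if width < 7 < 15:
    print(29)
record(8)
q = q != b
depth = 18 % width
log(27)
depth -= b < depth

record(8)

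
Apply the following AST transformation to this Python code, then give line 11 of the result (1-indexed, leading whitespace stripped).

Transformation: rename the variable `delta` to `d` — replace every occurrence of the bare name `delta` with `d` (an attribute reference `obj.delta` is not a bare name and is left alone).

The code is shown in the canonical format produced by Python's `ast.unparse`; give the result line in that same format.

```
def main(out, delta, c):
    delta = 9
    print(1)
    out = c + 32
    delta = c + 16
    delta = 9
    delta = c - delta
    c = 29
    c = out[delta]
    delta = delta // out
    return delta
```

Transformed code:
def main(out, d, c):
    d = 9
    print(1)
    out = c + 32
    d = c + 16
    d = 9
    d = c - d
    c = 29
    c = out[d]
    d = d // out
    return d

return d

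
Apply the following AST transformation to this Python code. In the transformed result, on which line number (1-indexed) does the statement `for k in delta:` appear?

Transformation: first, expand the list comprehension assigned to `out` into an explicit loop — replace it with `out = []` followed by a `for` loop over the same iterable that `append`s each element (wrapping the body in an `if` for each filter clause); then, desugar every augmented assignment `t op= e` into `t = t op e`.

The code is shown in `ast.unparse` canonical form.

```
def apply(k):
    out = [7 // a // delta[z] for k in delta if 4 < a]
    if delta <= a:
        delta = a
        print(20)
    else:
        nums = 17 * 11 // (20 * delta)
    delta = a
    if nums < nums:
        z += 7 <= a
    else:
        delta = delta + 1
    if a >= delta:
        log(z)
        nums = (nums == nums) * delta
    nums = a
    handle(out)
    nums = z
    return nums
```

Transformed code:
def apply(k):
    out = []
    for k in delta:
        if 4 < a:
            out.append(7 // a // delta[z])
    if delta <= a:
        delta = a
        print(20)
    else:
        nums = 17 * 11 // (20 * delta)
    delta = a
    if nums < nums:
        z = z + (7 <= a)
    else:
        delta = delta + 1
    if a >= delta:
        log(z)
        nums = (nums == nums) * delta
    nums = a
    handle(out)
    nums = z
    return nums

3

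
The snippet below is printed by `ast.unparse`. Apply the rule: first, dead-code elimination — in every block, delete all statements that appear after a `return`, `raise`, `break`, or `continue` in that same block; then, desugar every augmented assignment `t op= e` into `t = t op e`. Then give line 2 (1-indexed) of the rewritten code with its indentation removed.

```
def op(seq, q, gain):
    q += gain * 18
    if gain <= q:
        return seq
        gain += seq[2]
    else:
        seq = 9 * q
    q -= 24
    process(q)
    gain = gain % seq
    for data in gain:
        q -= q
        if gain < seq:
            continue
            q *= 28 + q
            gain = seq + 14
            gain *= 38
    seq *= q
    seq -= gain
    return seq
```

q = q + gain * 18

Transformed code:
def op(seq, q, gain):
    q = q + gain * 18
    if gain <= q:
        return seq
    else:
        seq = 9 * q
    q = q - 24
    process(q)
    gain = gain % seq
    for data in gain:
        q = q - q
        if gain < seq:
            continue
    seq = seq * q
    seq = seq - gain
    return seq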